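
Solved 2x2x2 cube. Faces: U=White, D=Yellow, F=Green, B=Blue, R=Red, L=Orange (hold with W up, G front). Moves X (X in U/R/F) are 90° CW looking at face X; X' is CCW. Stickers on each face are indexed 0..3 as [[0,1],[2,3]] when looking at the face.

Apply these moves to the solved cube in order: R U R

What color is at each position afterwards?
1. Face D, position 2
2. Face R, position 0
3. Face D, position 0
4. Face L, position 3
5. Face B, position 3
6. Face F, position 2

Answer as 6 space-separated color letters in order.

Answer: Y R Y O B G

Derivation:
After move 1 (R): R=RRRR U=WGWG F=GYGY D=YBYB B=WBWB
After move 2 (U): U=WWGG F=RRGY R=WBRR B=OOWB L=GYOO
After move 3 (R): R=RWRB U=WRGY F=RBGB D=YWYO B=GOWB
Query 1: D[2] = Y
Query 2: R[0] = R
Query 3: D[0] = Y
Query 4: L[3] = O
Query 5: B[3] = B
Query 6: F[2] = G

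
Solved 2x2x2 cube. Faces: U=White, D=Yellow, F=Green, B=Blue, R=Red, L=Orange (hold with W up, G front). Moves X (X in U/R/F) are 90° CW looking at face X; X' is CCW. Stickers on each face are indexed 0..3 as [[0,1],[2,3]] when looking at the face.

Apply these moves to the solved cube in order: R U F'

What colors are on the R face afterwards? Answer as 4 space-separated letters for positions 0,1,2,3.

After move 1 (R): R=RRRR U=WGWG F=GYGY D=YBYB B=WBWB
After move 2 (U): U=WWGG F=RRGY R=WBRR B=OOWB L=GYOO
After move 3 (F'): F=RYRG U=WWWR R=BBYR D=YOYB L=GGOG
Query: R face = BBYR

Answer: B B Y R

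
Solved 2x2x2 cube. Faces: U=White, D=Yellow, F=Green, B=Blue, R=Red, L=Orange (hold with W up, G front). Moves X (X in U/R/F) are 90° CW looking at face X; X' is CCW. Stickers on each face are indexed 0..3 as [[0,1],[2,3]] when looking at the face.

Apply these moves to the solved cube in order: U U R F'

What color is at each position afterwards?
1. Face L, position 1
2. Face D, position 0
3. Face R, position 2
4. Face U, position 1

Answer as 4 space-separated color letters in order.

After move 1 (U): U=WWWW F=RRGG R=BBRR B=OOBB L=GGOO
After move 2 (U): U=WWWW F=BBGG R=OORR B=GGBB L=RROO
After move 3 (R): R=RORO U=WBWG F=BYGY D=YBYG B=WGWB
After move 4 (F'): F=YYBG U=WBRR R=BOYO D=ROYG L=RGOW
Query 1: L[1] = G
Query 2: D[0] = R
Query 3: R[2] = Y
Query 4: U[1] = B

Answer: G R Y B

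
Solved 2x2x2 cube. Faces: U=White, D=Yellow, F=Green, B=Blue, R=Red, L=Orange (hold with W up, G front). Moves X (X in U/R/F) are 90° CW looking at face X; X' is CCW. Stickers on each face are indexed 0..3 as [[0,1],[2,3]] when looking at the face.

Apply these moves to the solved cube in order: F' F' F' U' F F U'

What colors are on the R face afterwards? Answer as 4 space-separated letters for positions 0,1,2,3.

Answer: G G B R

Derivation:
After move 1 (F'): F=GGGG U=WWRR R=YRYR D=OOYY L=OWOW
After move 2 (F'): F=GGGG U=WWYY R=OROR D=WWYY L=OROR
After move 3 (F'): F=GGGG U=WWOO R=WRWR D=RRYY L=OYOY
After move 4 (U'): U=WOWO F=OYGG R=GGWR B=WRBB L=BBOY
After move 5 (F): F=GOGY U=WOYB R=WGOR D=WGYY L=BROR
After move 6 (F): F=GGYO U=WORR R=YGBR D=OWYY L=BWOG
After move 7 (U'): U=ORWR F=BWYO R=GGBR B=YGBB L=WROG
Query: R face = GGBR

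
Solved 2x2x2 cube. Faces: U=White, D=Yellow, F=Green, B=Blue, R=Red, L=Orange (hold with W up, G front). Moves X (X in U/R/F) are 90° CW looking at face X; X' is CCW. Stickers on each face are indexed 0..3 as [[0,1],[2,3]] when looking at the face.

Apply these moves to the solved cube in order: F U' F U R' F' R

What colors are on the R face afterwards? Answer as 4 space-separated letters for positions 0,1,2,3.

After move 1 (F): F=GGGG U=WWOO R=WRWR D=RRYY L=OYOY
After move 2 (U'): U=WOWO F=OYGG R=GGWR B=WRBB L=BBOY
After move 3 (F): F=GOGY U=WOYB R=WGOR D=WGYY L=BROR
After move 4 (U): U=YWBO F=WGGY R=WROR B=BRBB L=GOOR
After move 5 (R'): R=RRWO U=YBBB F=WWGO D=WGYY B=YRGB
After move 6 (F'): F=WOWG U=YBRW R=GRWO D=ORYY L=GBOB
After move 7 (R): R=WGOR U=YORG F=WRWY D=OGYY B=WRBB
Query: R face = WGOR

Answer: W G O R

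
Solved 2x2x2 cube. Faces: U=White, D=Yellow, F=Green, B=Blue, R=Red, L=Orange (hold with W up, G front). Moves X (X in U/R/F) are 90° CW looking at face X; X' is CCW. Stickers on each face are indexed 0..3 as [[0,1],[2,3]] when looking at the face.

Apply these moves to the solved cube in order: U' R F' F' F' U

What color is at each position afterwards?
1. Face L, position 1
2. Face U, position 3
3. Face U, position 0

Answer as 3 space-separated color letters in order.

After move 1 (U'): U=WWWW F=OOGG R=GGRR B=RRBB L=BBOO
After move 2 (R): R=RGRG U=WOWG F=OYGY D=YBYR B=WRWB
After move 3 (F'): F=YYOG U=WORR R=BGYG D=BOYR L=BGOW
After move 4 (F'): F=YGYO U=WOBY R=OGBG D=GWYR L=BROR
After move 5 (F'): F=GOYY U=WOOB R=WGGG D=RRYR L=BYOB
After move 6 (U): U=OWBO F=WGYY R=WRGG B=BYWB L=GOOB
Query 1: L[1] = O
Query 2: U[3] = O
Query 3: U[0] = O

Answer: O O O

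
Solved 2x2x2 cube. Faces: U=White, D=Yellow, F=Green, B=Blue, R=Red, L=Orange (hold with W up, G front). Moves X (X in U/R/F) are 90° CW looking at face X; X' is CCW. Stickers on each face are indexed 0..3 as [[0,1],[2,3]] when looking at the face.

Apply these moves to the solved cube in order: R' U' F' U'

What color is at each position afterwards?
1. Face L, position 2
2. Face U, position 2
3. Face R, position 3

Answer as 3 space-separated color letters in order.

Answer: O B R

Derivation:
After move 1 (R'): R=RRRR U=WBWB F=GWGW D=YGYG B=YBYB
After move 2 (U'): U=BBWW F=OOGW R=GWRR B=RRYB L=YBOO
After move 3 (F'): F=OWOG U=BBGR R=GWYR D=BOYG L=YWOW
After move 4 (U'): U=BRBG F=YWOG R=OWYR B=GWYB L=RROW
Query 1: L[2] = O
Query 2: U[2] = B
Query 3: R[3] = R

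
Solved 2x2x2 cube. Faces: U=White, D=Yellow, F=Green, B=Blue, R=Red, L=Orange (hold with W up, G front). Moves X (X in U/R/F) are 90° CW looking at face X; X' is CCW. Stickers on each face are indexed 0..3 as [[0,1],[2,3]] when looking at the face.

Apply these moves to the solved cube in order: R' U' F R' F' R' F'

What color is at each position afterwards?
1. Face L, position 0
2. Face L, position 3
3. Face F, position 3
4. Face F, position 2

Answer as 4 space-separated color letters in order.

After move 1 (R'): R=RRRR U=WBWB F=GWGW D=YGYG B=YBYB
After move 2 (U'): U=BBWW F=OOGW R=GWRR B=RRYB L=YBOO
After move 3 (F): F=GOWO U=BBOB R=WWWR D=RGYG L=YYOG
After move 4 (R'): R=WRWW U=BYOR F=GBWB D=ROYO B=GRGB
After move 5 (F'): F=BBGW U=BYWW R=ORRW D=YGYO L=YROO
After move 6 (R'): R=RWOR U=BGWG F=BYGW D=YBYW B=ORGB
After move 7 (F'): F=YWBG U=BGRO R=BWYR D=ROYW L=YGOW
Query 1: L[0] = Y
Query 2: L[3] = W
Query 3: F[3] = G
Query 4: F[2] = B

Answer: Y W G B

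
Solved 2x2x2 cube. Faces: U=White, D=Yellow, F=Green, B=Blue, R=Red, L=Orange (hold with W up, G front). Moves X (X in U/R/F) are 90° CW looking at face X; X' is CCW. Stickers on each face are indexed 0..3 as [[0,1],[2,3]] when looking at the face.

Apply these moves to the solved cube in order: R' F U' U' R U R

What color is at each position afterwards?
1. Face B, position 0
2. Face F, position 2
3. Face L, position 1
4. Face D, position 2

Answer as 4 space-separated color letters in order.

After move 1 (R'): R=RRRR U=WBWB F=GWGW D=YGYG B=YBYB
After move 2 (F): F=GGWW U=WBOO R=WRBR D=RRYG L=OYOG
After move 3 (U'): U=BOWO F=OYWW R=GGBR B=WRYB L=YBOG
After move 4 (U'): U=OOBW F=YBWW R=OYBR B=GGYB L=WROG
After move 5 (R): R=BORY U=OBBW F=YRWG D=RYYG B=WGOB
After move 6 (U): U=BOWB F=BOWG R=WGRY B=WROB L=YROG
After move 7 (R): R=RWYG U=BOWG F=BYWG D=ROYW B=BROB
Query 1: B[0] = B
Query 2: F[2] = W
Query 3: L[1] = R
Query 4: D[2] = Y

Answer: B W R Y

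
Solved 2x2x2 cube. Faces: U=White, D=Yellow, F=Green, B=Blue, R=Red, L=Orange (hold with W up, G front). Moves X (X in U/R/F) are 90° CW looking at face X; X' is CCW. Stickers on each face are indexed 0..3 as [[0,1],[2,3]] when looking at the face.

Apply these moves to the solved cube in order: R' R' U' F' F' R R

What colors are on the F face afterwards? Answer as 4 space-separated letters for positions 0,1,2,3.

After move 1 (R'): R=RRRR U=WBWB F=GWGW D=YGYG B=YBYB
After move 2 (R'): R=RRRR U=WYWY F=GBGB D=YWYW B=GBGB
After move 3 (U'): U=YYWW F=OOGB R=GBRR B=RRGB L=GBOO
After move 4 (F'): F=OBOG U=YYGR R=WBYR D=BOYW L=GWOW
After move 5 (F'): F=BGOO U=YYWY R=OBBR D=WWYW L=GROG
After move 6 (R): R=BORB U=YGWO F=BWOW D=WGYR B=YRYB
After move 7 (R): R=RBBO U=YWWW F=BGOR D=WYYY B=ORGB
Query: F face = BGOR

Answer: B G O R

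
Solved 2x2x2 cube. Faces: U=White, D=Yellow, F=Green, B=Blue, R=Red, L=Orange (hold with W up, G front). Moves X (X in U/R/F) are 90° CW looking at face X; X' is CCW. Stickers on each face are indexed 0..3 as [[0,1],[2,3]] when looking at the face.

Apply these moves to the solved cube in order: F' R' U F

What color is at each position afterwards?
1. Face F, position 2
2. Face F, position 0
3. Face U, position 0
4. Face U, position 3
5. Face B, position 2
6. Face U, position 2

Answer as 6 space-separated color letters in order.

Answer: R G R W O W

Derivation:
After move 1 (F'): F=GGGG U=WWRR R=YRYR D=OOYY L=OWOW
After move 2 (R'): R=RRYY U=WBRB F=GWGR D=OGYG B=YBOB
After move 3 (U): U=RWBB F=RRGR R=YBYY B=OWOB L=GWOW
After move 4 (F): F=GRRR U=RWWW R=BBBY D=YYYG L=GOOG
Query 1: F[2] = R
Query 2: F[0] = G
Query 3: U[0] = R
Query 4: U[3] = W
Query 5: B[2] = O
Query 6: U[2] = W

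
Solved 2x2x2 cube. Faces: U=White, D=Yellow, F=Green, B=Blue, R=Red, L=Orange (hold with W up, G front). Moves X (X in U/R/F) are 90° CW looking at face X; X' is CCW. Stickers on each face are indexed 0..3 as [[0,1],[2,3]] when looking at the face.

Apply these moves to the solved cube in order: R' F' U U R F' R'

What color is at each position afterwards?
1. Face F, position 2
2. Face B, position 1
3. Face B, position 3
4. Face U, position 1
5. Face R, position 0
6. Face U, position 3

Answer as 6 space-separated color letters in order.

After move 1 (R'): R=RRRR U=WBWB F=GWGW D=YGYG B=YBYB
After move 2 (F'): F=WWGG U=WBRR R=GRYR D=OOYG L=OBOW
After move 3 (U): U=RWRB F=GRGG R=YBYR B=OBYB L=WWOW
After move 4 (U): U=RRBW F=YBGG R=OBYR B=WWYB L=GROW
After move 5 (R): R=YORB U=RBBG F=YOGG D=OYYW B=WWRB
After move 6 (F'): F=OGYG U=RBYR R=YOOB D=RWYW L=GGOB
After move 7 (R'): R=OBYO U=RRYW F=OBYR D=RGYG B=WWWB
Query 1: F[2] = Y
Query 2: B[1] = W
Query 3: B[3] = B
Query 4: U[1] = R
Query 5: R[0] = O
Query 6: U[3] = W

Answer: Y W B R O W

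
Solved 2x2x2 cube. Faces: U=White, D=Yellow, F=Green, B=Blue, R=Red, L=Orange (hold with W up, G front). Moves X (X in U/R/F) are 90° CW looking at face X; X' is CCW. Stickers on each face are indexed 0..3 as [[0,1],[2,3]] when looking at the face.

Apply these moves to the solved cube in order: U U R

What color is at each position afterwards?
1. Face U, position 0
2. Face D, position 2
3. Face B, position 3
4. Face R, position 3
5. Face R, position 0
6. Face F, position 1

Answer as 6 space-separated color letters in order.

After move 1 (U): U=WWWW F=RRGG R=BBRR B=OOBB L=GGOO
After move 2 (U): U=WWWW F=BBGG R=OORR B=GGBB L=RROO
After move 3 (R): R=RORO U=WBWG F=BYGY D=YBYG B=WGWB
Query 1: U[0] = W
Query 2: D[2] = Y
Query 3: B[3] = B
Query 4: R[3] = O
Query 5: R[0] = R
Query 6: F[1] = Y

Answer: W Y B O R Y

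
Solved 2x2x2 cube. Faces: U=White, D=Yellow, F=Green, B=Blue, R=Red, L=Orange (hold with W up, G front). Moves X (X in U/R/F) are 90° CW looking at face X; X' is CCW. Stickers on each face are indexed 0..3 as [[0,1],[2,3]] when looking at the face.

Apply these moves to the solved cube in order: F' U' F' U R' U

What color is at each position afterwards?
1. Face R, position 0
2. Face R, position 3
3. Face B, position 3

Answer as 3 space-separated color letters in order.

After move 1 (F'): F=GGGG U=WWRR R=YRYR D=OOYY L=OWOW
After move 2 (U'): U=WRWR F=OWGG R=GGYR B=YRBB L=BBOW
After move 3 (F'): F=WGOG U=WRGY R=OGOR D=BWYY L=BROW
After move 4 (U): U=GWYR F=OGOG R=YROR B=BRBB L=WGOW
After move 5 (R'): R=RRYO U=GBYB F=OWOR D=BGYG B=YRWB
After move 6 (U): U=YGBB F=RROR R=YRYO B=WGWB L=OWOW
Query 1: R[0] = Y
Query 2: R[3] = O
Query 3: B[3] = B

Answer: Y O B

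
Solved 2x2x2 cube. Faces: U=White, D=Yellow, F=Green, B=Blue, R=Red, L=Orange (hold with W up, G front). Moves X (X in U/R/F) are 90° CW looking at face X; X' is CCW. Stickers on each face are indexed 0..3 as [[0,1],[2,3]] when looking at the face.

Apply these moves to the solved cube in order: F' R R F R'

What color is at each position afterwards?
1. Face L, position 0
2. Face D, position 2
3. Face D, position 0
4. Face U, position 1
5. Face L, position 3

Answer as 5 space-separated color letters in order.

After move 1 (F'): F=GGGG U=WWRR R=YRYR D=OOYY L=OWOW
After move 2 (R): R=YYRR U=WGRG F=GOGY D=OBYB B=RBWB
After move 3 (R): R=RYRY U=WORY F=GBGB D=OWYR B=GBGB
After move 4 (F): F=GGBB U=WOWW R=RYYY D=RRYR L=OOOW
After move 5 (R'): R=YYRY U=WGWG F=GOBW D=RGYB B=RBRB
Query 1: L[0] = O
Query 2: D[2] = Y
Query 3: D[0] = R
Query 4: U[1] = G
Query 5: L[3] = W

Answer: O Y R G W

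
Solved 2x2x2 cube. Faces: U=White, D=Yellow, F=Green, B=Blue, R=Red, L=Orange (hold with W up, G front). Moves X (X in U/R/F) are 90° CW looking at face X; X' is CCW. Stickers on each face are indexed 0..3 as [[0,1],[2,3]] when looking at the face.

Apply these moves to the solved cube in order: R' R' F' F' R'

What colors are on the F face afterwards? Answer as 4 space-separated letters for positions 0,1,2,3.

After move 1 (R'): R=RRRR U=WBWB F=GWGW D=YGYG B=YBYB
After move 2 (R'): R=RRRR U=WYWY F=GBGB D=YWYW B=GBGB
After move 3 (F'): F=BBGG U=WYRR R=WRYR D=OOYW L=OYOW
After move 4 (F'): F=BGBG U=WYWY R=OROR D=YWYW L=OROR
After move 5 (R'): R=RROO U=WGWG F=BYBY D=YGYG B=WBWB
Query: F face = BYBY

Answer: B Y B Y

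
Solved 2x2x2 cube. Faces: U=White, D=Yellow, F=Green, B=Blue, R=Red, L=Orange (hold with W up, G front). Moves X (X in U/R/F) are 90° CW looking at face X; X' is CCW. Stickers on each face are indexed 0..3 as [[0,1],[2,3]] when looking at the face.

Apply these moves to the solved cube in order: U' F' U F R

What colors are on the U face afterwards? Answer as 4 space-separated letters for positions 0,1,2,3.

Answer: G Y W G

Derivation:
After move 1 (U'): U=WWWW F=OOGG R=GGRR B=RRBB L=BBOO
After move 2 (F'): F=OGOG U=WWGR R=YGYR D=BOYY L=BWOW
After move 3 (U): U=GWRW F=YGOG R=RRYR B=BWBB L=OGOW
After move 4 (F): F=OYGG U=GWWG R=RRWR D=YRYY L=OBOO
After move 5 (R): R=WRRR U=GYWG F=ORGY D=YBYB B=GWWB
Query: U face = GYWG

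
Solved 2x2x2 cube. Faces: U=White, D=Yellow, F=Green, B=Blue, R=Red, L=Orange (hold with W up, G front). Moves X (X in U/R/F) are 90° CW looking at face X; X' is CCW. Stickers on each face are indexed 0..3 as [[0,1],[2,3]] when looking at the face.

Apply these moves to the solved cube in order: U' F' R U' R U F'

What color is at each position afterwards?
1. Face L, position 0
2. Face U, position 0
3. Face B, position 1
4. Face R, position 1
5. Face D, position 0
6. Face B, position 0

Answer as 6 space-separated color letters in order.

After move 1 (U'): U=WWWW F=OOGG R=GGRR B=RRBB L=BBOO
After move 2 (F'): F=OGOG U=WWGR R=YGYR D=BOYY L=BWOW
After move 3 (R): R=YYRG U=WGGG F=OOOY D=BBYR B=RRWB
After move 4 (U'): U=GGWG F=BWOY R=OORG B=YYWB L=RROW
After move 5 (R): R=ROGO U=GWWY F=BBOR D=BWYY B=GYGB
After move 6 (U): U=WGYW F=ROOR R=GYGO B=RRGB L=BBOW
After move 7 (F'): F=ORRO U=WGGG R=WYBO D=BWYY L=BWOY
Query 1: L[0] = B
Query 2: U[0] = W
Query 3: B[1] = R
Query 4: R[1] = Y
Query 5: D[0] = B
Query 6: B[0] = R

Answer: B W R Y B R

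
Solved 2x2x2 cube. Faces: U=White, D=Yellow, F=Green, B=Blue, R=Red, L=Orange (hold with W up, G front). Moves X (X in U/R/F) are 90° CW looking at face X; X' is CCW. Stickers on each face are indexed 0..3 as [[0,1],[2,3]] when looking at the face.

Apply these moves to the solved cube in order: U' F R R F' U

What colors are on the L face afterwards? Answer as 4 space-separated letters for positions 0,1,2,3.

Answer: B R O O

Derivation:
After move 1 (U'): U=WWWW F=OOGG R=GGRR B=RRBB L=BBOO
After move 2 (F): F=GOGO U=WWOB R=WGWR D=RGYY L=BYOY
After move 3 (R): R=WWRG U=WOOO F=GGGY D=RBYR B=BRWB
After move 4 (R): R=RWGW U=WGOY F=GBGR D=RWYB B=OROB
After move 5 (F'): F=BRGG U=WGRG R=WWRW D=YYYB L=BYOO
After move 6 (U): U=RWGG F=WWGG R=ORRW B=BYOB L=BROO
Query: L face = BROO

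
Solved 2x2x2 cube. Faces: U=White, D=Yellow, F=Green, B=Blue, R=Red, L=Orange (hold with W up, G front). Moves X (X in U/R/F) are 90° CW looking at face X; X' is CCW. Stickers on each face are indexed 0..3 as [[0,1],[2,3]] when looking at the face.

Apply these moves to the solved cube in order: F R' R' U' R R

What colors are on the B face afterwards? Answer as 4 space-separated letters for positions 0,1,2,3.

After move 1 (F): F=GGGG U=WWOO R=WRWR D=RRYY L=OYOY
After move 2 (R'): R=RRWW U=WBOB F=GWGO D=RGYG B=YBRB
After move 3 (R'): R=RWRW U=WROY F=GBGB D=RWYO B=GBGB
After move 4 (U'): U=RYWO F=OYGB R=GBRW B=RWGB L=GBOY
After move 5 (R): R=RGWB U=RYWB F=OWGO D=RGYR B=OWYB
After move 6 (R): R=WRBG U=RWWO F=OGGR D=RYYO B=BWYB
Query: B face = BWYB

Answer: B W Y B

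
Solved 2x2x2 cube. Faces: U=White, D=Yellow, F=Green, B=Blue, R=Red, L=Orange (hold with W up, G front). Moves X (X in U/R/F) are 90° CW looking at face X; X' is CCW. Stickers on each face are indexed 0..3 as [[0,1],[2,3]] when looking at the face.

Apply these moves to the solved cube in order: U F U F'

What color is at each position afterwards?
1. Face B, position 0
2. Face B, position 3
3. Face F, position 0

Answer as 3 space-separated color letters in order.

Answer: G B B

Derivation:
After move 1 (U): U=WWWW F=RRGG R=BBRR B=OOBB L=GGOO
After move 2 (F): F=GRGR U=WWOG R=WBWR D=RBYY L=GYOY
After move 3 (U): U=OWGW F=WBGR R=OOWR B=GYBB L=GROY
After move 4 (F'): F=BRWG U=OWOW R=BORR D=RYYY L=GWOG
Query 1: B[0] = G
Query 2: B[3] = B
Query 3: F[0] = B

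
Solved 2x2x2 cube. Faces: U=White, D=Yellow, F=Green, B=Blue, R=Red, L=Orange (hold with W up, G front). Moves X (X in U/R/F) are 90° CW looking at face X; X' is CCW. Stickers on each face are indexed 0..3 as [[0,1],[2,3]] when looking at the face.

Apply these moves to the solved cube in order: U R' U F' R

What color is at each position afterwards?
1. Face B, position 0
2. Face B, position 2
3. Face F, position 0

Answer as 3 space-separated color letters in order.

After move 1 (U): U=WWWW F=RRGG R=BBRR B=OOBB L=GGOO
After move 2 (R'): R=BRBR U=WBWO F=RWGW D=YRYG B=YOYB
After move 3 (U): U=WWOB F=BRGW R=YOBR B=GGYB L=RWOO
After move 4 (F'): F=RWBG U=WWYB R=ROYR D=WOYG L=RBOO
After move 5 (R): R=YRRO U=WWYG F=ROBG D=WYYG B=BGWB
Query 1: B[0] = B
Query 2: B[2] = W
Query 3: F[0] = R

Answer: B W R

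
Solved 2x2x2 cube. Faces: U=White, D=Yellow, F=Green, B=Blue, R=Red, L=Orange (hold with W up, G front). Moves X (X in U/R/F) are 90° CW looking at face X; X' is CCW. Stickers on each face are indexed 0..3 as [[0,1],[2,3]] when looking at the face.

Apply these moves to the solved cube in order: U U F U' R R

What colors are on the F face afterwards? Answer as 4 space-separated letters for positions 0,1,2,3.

After move 1 (U): U=WWWW F=RRGG R=BBRR B=OOBB L=GGOO
After move 2 (U): U=WWWW F=BBGG R=OORR B=GGBB L=RROO
After move 3 (F): F=GBGB U=WWOR R=WOWR D=ROYY L=RYOY
After move 4 (U'): U=WRWO F=RYGB R=GBWR B=WOBB L=GGOY
After move 5 (R): R=WGRB U=WYWB F=ROGY D=RBYW B=OORB
After move 6 (R): R=RWBG U=WOWY F=RBGW D=RRYO B=BOYB
Query: F face = RBGW

Answer: R B G W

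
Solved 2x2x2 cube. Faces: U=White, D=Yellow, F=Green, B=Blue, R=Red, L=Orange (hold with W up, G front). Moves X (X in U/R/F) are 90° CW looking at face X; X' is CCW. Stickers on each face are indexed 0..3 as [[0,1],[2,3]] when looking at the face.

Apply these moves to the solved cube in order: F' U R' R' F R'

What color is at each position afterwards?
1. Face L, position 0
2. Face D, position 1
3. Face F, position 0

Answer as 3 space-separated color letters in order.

After move 1 (F'): F=GGGG U=WWRR R=YRYR D=OOYY L=OWOW
After move 2 (U): U=RWRW F=YRGG R=BBYR B=OWBB L=GGOW
After move 3 (R'): R=BRBY U=RBRO F=YWGW D=ORYG B=YWOB
After move 4 (R'): R=RYBB U=RORY F=YBGO D=OWYW B=GWRB
After move 5 (F): F=GYOB U=ROWG R=RYYB D=BRYW L=GOOW
After move 6 (R'): R=YBRY U=RRWG F=GOOG D=BYYB B=WWRB
Query 1: L[0] = G
Query 2: D[1] = Y
Query 3: F[0] = G

Answer: G Y G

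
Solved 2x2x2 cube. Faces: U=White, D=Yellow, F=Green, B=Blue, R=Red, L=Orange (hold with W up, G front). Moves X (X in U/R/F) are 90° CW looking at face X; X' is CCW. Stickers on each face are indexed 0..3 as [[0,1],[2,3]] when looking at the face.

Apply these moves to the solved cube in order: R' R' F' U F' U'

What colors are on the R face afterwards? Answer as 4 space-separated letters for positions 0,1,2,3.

Answer: R G O R

Derivation:
After move 1 (R'): R=RRRR U=WBWB F=GWGW D=YGYG B=YBYB
After move 2 (R'): R=RRRR U=WYWY F=GBGB D=YWYW B=GBGB
After move 3 (F'): F=BBGG U=WYRR R=WRYR D=OOYW L=OYOW
After move 4 (U): U=RWRY F=WRGG R=GBYR B=OYGB L=BBOW
After move 5 (F'): F=RGWG U=RWGY R=OBOR D=BWYW L=BYOR
After move 6 (U'): U=WYRG F=BYWG R=RGOR B=OBGB L=OYOR
Query: R face = RGOR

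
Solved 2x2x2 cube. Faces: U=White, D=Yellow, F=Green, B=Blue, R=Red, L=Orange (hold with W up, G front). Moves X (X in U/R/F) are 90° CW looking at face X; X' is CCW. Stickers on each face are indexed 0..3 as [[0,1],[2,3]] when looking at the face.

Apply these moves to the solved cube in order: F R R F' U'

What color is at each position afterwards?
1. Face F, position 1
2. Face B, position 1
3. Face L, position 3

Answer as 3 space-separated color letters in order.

After move 1 (F): F=GGGG U=WWOO R=WRWR D=RRYY L=OYOY
After move 2 (R): R=WWRR U=WGOG F=GRGY D=RBYB B=OBWB
After move 3 (R): R=RWRW U=WROY F=GBGB D=RWYO B=GBGB
After move 4 (F'): F=BBGG U=WRRR R=WWRW D=YYYO L=OYOO
After move 5 (U'): U=RRWR F=OYGG R=BBRW B=WWGB L=GBOO
Query 1: F[1] = Y
Query 2: B[1] = W
Query 3: L[3] = O

Answer: Y W O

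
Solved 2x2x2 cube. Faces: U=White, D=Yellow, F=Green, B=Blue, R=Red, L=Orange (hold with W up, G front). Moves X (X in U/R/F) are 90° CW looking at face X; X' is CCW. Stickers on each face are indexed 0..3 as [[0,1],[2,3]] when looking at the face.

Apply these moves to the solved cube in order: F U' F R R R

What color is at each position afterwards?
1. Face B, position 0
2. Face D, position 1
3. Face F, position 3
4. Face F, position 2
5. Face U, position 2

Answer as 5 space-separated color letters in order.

Answer: Y O B G Y

Derivation:
After move 1 (F): F=GGGG U=WWOO R=WRWR D=RRYY L=OYOY
After move 2 (U'): U=WOWO F=OYGG R=GGWR B=WRBB L=BBOY
After move 3 (F): F=GOGY U=WOYB R=WGOR D=WGYY L=BROR
After move 4 (R): R=OWRG U=WOYY F=GGGY D=WBYW B=BROB
After move 5 (R): R=ROGW U=WGYY F=GBGW D=WOYB B=YROB
After move 6 (R): R=GRWO U=WBYW F=GOGB D=WOYY B=YRGB
Query 1: B[0] = Y
Query 2: D[1] = O
Query 3: F[3] = B
Query 4: F[2] = G
Query 5: U[2] = Y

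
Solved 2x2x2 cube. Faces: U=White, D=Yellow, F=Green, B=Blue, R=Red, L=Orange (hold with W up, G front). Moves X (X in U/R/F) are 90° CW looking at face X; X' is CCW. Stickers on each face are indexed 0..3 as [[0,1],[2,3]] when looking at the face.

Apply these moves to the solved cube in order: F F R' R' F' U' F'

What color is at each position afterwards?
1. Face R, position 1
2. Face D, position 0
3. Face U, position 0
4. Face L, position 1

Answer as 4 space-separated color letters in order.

After move 1 (F): F=GGGG U=WWOO R=WRWR D=RRYY L=OYOY
After move 2 (F): F=GGGG U=WWYY R=OROR D=WWYY L=OROR
After move 3 (R'): R=RROO U=WBYB F=GWGY D=WGYG B=YBWB
After move 4 (R'): R=RORO U=WWYY F=GBGB D=WWYY B=GBGB
After move 5 (F'): F=BBGG U=WWRR R=WOWO D=RRYY L=OYOY
After move 6 (U'): U=WRWR F=OYGG R=BBWO B=WOGB L=GBOY
After move 7 (F'): F=YGOG U=WRBW R=RBRO D=BYYY L=GROW
Query 1: R[1] = B
Query 2: D[0] = B
Query 3: U[0] = W
Query 4: L[1] = R

Answer: B B W R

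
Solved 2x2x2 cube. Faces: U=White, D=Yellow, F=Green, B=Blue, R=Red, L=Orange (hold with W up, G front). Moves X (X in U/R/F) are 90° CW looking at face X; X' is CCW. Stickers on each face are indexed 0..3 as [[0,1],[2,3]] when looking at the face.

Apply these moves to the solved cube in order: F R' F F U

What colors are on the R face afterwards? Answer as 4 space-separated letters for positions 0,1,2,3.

After move 1 (F): F=GGGG U=WWOO R=WRWR D=RRYY L=OYOY
After move 2 (R'): R=RRWW U=WBOB F=GWGO D=RGYG B=YBRB
After move 3 (F): F=GGOW U=WBYY R=ORBW D=WRYG L=OROG
After move 4 (F): F=OGWG U=WBGR R=YRYW D=BOYG L=OWOR
After move 5 (U): U=GWRB F=YRWG R=YBYW B=OWRB L=OGOR
Query: R face = YBYW

Answer: Y B Y W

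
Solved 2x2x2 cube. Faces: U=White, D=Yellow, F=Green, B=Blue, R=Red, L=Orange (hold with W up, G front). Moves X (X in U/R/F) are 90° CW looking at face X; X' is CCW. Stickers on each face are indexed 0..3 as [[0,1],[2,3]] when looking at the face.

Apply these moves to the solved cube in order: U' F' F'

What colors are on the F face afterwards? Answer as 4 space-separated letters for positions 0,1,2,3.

After move 1 (U'): U=WWWW F=OOGG R=GGRR B=RRBB L=BBOO
After move 2 (F'): F=OGOG U=WWGR R=YGYR D=BOYY L=BWOW
After move 3 (F'): F=GGOO U=WWYY R=OGBR D=WWYY L=BROG
Query: F face = GGOO

Answer: G G O O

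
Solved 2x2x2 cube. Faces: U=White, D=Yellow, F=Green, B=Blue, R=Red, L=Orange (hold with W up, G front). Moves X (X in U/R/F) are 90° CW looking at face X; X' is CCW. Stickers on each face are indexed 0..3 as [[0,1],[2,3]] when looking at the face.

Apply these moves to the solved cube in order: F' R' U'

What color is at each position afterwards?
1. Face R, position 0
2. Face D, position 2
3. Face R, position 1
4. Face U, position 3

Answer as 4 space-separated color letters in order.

Answer: G Y W R

Derivation:
After move 1 (F'): F=GGGG U=WWRR R=YRYR D=OOYY L=OWOW
After move 2 (R'): R=RRYY U=WBRB F=GWGR D=OGYG B=YBOB
After move 3 (U'): U=BBWR F=OWGR R=GWYY B=RROB L=YBOW
Query 1: R[0] = G
Query 2: D[2] = Y
Query 3: R[1] = W
Query 4: U[3] = R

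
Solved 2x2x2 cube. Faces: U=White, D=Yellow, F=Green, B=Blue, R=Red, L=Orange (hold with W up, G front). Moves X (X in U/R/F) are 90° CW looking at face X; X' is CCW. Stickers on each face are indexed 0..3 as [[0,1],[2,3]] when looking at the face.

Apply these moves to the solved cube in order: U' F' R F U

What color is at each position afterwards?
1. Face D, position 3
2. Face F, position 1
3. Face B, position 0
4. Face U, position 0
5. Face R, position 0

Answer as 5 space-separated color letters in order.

Answer: R Y B W R

Derivation:
After move 1 (U'): U=WWWW F=OOGG R=GGRR B=RRBB L=BBOO
After move 2 (F'): F=OGOG U=WWGR R=YGYR D=BOYY L=BWOW
After move 3 (R): R=YYRG U=WGGG F=OOOY D=BBYR B=RRWB
After move 4 (F): F=OOYO U=WGWW R=GYGG D=RYYR L=BBOB
After move 5 (U): U=WWWG F=GYYO R=RRGG B=BBWB L=OOOB
Query 1: D[3] = R
Query 2: F[1] = Y
Query 3: B[0] = B
Query 4: U[0] = W
Query 5: R[0] = R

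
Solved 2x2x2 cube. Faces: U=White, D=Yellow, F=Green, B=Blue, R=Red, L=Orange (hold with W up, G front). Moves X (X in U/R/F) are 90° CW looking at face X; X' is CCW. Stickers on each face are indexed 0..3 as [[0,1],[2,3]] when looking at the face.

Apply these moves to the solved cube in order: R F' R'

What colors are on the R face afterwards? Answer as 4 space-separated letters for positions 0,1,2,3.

Answer: R R B Y

Derivation:
After move 1 (R): R=RRRR U=WGWG F=GYGY D=YBYB B=WBWB
After move 2 (F'): F=YYGG U=WGRR R=BRYR D=OOYB L=OGOW
After move 3 (R'): R=RRBY U=WWRW F=YGGR D=OYYG B=BBOB
Query: R face = RRBY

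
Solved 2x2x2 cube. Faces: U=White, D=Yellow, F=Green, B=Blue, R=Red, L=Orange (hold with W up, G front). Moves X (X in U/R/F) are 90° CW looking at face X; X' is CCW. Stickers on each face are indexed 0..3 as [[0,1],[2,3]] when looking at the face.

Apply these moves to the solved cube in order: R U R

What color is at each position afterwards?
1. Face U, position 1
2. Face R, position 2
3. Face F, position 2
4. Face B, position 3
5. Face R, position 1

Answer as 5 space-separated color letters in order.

Answer: R R G B W

Derivation:
After move 1 (R): R=RRRR U=WGWG F=GYGY D=YBYB B=WBWB
After move 2 (U): U=WWGG F=RRGY R=WBRR B=OOWB L=GYOO
After move 3 (R): R=RWRB U=WRGY F=RBGB D=YWYO B=GOWB
Query 1: U[1] = R
Query 2: R[2] = R
Query 3: F[2] = G
Query 4: B[3] = B
Query 5: R[1] = W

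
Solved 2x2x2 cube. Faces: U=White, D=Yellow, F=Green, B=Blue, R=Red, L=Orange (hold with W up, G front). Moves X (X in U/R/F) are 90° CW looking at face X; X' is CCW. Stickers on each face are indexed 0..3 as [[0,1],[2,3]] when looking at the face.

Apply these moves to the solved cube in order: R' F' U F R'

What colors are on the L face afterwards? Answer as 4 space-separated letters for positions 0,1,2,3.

After move 1 (R'): R=RRRR U=WBWB F=GWGW D=YGYG B=YBYB
After move 2 (F'): F=WWGG U=WBRR R=GRYR D=OOYG L=OBOW
After move 3 (U): U=RWRB F=GRGG R=YBYR B=OBYB L=WWOW
After move 4 (F): F=GGGR U=RWWW R=RBBR D=YYYG L=WOOO
After move 5 (R'): R=BRRB U=RYWO F=GWGW D=YGYR B=GBYB
Query: L face = WOOO

Answer: W O O O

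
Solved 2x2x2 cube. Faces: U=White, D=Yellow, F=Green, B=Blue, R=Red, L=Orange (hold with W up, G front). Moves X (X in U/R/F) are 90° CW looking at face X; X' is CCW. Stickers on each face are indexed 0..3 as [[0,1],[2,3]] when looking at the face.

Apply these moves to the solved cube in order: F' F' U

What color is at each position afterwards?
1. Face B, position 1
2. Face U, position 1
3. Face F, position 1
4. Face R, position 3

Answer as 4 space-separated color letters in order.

After move 1 (F'): F=GGGG U=WWRR R=YRYR D=OOYY L=OWOW
After move 2 (F'): F=GGGG U=WWYY R=OROR D=WWYY L=OROR
After move 3 (U): U=YWYW F=ORGG R=BBOR B=ORBB L=GGOR
Query 1: B[1] = R
Query 2: U[1] = W
Query 3: F[1] = R
Query 4: R[3] = R

Answer: R W R R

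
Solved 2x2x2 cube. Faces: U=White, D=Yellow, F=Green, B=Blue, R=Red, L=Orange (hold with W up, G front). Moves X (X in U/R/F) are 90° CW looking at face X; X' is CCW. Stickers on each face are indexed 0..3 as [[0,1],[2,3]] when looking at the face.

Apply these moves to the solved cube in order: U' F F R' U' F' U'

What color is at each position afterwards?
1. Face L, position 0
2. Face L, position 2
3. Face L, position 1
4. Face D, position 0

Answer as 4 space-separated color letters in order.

After move 1 (U'): U=WWWW F=OOGG R=GGRR B=RRBB L=BBOO
After move 2 (F): F=GOGO U=WWOB R=WGWR D=RGYY L=BYOY
After move 3 (F): F=GGOO U=WWYY R=OGBR D=WWYY L=BROG
After move 4 (R'): R=GROB U=WBYR F=GWOY D=WGYO B=YRWB
After move 5 (U'): U=BRWY F=BROY R=GWOB B=GRWB L=YROG
After move 6 (F'): F=RYBO U=BRGO R=GWWB D=RGYO L=YYOW
After move 7 (U'): U=ROBG F=YYBO R=RYWB B=GWWB L=GROW
Query 1: L[0] = G
Query 2: L[2] = O
Query 3: L[1] = R
Query 4: D[0] = R

Answer: G O R R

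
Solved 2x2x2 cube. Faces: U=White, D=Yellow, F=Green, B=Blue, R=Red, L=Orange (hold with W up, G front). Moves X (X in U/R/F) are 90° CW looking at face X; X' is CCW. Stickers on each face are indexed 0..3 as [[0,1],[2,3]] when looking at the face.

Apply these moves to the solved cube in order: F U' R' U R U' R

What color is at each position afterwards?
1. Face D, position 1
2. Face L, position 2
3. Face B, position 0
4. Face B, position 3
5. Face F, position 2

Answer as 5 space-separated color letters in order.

Answer: W O W B G

Derivation:
After move 1 (F): F=GGGG U=WWOO R=WRWR D=RRYY L=OYOY
After move 2 (U'): U=WOWO F=OYGG R=GGWR B=WRBB L=BBOY
After move 3 (R'): R=GRGW U=WBWW F=OOGO D=RYYG B=YRRB
After move 4 (U): U=WWWB F=GRGO R=YRGW B=BBRB L=OOOY
After move 5 (R): R=GYWR U=WRWO F=GYGG D=RRYB B=BBWB
After move 6 (U'): U=ROWW F=OOGG R=GYWR B=GYWB L=BBOY
After move 7 (R): R=WGRY U=ROWG F=ORGB D=RWYG B=WYOB
Query 1: D[1] = W
Query 2: L[2] = O
Query 3: B[0] = W
Query 4: B[3] = B
Query 5: F[2] = G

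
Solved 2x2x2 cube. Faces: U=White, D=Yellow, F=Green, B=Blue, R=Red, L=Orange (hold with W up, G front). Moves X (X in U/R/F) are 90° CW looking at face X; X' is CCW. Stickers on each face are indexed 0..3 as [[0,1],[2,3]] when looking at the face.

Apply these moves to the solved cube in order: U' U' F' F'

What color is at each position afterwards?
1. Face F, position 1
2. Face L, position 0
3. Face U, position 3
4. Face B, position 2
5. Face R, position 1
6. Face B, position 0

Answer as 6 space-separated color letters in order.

Answer: G R Y B O G

Derivation:
After move 1 (U'): U=WWWW F=OOGG R=GGRR B=RRBB L=BBOO
After move 2 (U'): U=WWWW F=BBGG R=OORR B=GGBB L=RROO
After move 3 (F'): F=BGBG U=WWOR R=YOYR D=ROYY L=RWOW
After move 4 (F'): F=GGBB U=WWYY R=OORR D=WWYY L=RROO
Query 1: F[1] = G
Query 2: L[0] = R
Query 3: U[3] = Y
Query 4: B[2] = B
Query 5: R[1] = O
Query 6: B[0] = G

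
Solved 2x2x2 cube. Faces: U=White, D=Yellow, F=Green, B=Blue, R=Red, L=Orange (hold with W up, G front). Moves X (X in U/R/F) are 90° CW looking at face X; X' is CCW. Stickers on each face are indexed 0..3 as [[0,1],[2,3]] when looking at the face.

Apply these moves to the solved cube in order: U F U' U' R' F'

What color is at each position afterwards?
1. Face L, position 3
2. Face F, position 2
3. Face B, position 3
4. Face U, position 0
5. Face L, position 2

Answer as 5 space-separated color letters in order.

After move 1 (U): U=WWWW F=RRGG R=BBRR B=OOBB L=GGOO
After move 2 (F): F=GRGR U=WWOG R=WBWR D=RBYY L=GYOY
After move 3 (U'): U=WGWO F=GYGR R=GRWR B=WBBB L=OOOY
After move 4 (U'): U=GOWW F=OOGR R=GYWR B=GRBB L=WBOY
After move 5 (R'): R=YRGW U=GBWG F=OOGW D=ROYR B=YRBB
After move 6 (F'): F=OWOG U=GBYG R=ORRW D=BYYR L=WGOW
Query 1: L[3] = W
Query 2: F[2] = O
Query 3: B[3] = B
Query 4: U[0] = G
Query 5: L[2] = O

Answer: W O B G O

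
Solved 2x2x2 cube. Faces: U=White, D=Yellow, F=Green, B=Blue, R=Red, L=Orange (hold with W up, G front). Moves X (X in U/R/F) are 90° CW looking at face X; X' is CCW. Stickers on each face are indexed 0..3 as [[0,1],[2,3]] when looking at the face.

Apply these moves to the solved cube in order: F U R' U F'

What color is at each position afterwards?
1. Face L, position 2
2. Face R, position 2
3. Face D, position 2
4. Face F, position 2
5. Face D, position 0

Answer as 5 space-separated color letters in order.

Answer: O R Y B W

Derivation:
After move 1 (F): F=GGGG U=WWOO R=WRWR D=RRYY L=OYOY
After move 2 (U): U=OWOW F=WRGG R=BBWR B=OYBB L=GGOY
After move 3 (R'): R=BRBW U=OBOO F=WWGW D=RRYG B=YYRB
After move 4 (U): U=OOOB F=BRGW R=YYBW B=GGRB L=WWOY
After move 5 (F'): F=RWBG U=OOYB R=RYRW D=WYYG L=WBOO
Query 1: L[2] = O
Query 2: R[2] = R
Query 3: D[2] = Y
Query 4: F[2] = B
Query 5: D[0] = W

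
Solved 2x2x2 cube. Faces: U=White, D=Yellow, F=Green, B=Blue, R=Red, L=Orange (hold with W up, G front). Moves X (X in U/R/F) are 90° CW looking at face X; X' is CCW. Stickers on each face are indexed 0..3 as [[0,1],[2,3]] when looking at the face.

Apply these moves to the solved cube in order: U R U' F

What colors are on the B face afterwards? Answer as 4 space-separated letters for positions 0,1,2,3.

After move 1 (U): U=WWWW F=RRGG R=BBRR B=OOBB L=GGOO
After move 2 (R): R=RBRB U=WRWG F=RYGY D=YBYO B=WOWB
After move 3 (U'): U=RGWW F=GGGY R=RYRB B=RBWB L=WOOO
After move 4 (F): F=GGYG U=RGOO R=WYWB D=RRYO L=WYOB
Query: B face = RBWB

Answer: R B W B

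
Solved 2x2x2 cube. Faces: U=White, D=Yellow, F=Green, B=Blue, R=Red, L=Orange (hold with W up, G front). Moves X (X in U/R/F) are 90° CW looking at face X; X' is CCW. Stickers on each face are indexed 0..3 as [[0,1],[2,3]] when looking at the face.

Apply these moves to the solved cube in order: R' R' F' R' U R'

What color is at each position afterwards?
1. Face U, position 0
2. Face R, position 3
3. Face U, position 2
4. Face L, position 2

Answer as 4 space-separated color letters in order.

After move 1 (R'): R=RRRR U=WBWB F=GWGW D=YGYG B=YBYB
After move 2 (R'): R=RRRR U=WYWY F=GBGB D=YWYW B=GBGB
After move 3 (F'): F=BBGG U=WYRR R=WRYR D=OOYW L=OYOW
After move 4 (R'): R=RRWY U=WGRG F=BYGR D=OBYG B=WBOB
After move 5 (U): U=RWGG F=RRGR R=WBWY B=OYOB L=BYOW
After move 6 (R'): R=BYWW U=ROGO F=RWGG D=ORYR B=GYBB
Query 1: U[0] = R
Query 2: R[3] = W
Query 3: U[2] = G
Query 4: L[2] = O

Answer: R W G O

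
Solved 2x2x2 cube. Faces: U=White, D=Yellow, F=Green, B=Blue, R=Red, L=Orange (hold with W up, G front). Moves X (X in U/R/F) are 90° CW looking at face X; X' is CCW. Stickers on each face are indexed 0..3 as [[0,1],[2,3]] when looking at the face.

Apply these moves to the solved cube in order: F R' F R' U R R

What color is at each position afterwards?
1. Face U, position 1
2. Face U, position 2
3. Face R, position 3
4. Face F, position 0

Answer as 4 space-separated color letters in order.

Answer: G Y G R

Derivation:
After move 1 (F): F=GGGG U=WWOO R=WRWR D=RRYY L=OYOY
After move 2 (R'): R=RRWW U=WBOB F=GWGO D=RGYG B=YBRB
After move 3 (F): F=GGOW U=WBYY R=ORBW D=WRYG L=OROG
After move 4 (R'): R=RWOB U=WRYY F=GBOY D=WGYW B=GBRB
After move 5 (U): U=YWYR F=RWOY R=GBOB B=ORRB L=GBOG
After move 6 (R): R=OGBB U=YWYY F=RGOW D=WRYO B=RRWB
After move 7 (R): R=BOBG U=YGYW F=RROO D=WWYR B=YRWB
Query 1: U[1] = G
Query 2: U[2] = Y
Query 3: R[3] = G
Query 4: F[0] = R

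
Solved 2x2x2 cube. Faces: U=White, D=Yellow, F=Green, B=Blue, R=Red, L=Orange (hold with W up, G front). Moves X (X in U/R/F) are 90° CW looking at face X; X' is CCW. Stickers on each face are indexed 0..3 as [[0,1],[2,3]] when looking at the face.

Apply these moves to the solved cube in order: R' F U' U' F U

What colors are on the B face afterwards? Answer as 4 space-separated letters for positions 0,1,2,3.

Answer: W R Y B

Derivation:
After move 1 (R'): R=RRRR U=WBWB F=GWGW D=YGYG B=YBYB
After move 2 (F): F=GGWW U=WBOO R=WRBR D=RRYG L=OYOG
After move 3 (U'): U=BOWO F=OYWW R=GGBR B=WRYB L=YBOG
After move 4 (U'): U=OOBW F=YBWW R=OYBR B=GGYB L=WROG
After move 5 (F): F=WYWB U=OOGR R=BYWR D=BOYG L=WROR
After move 6 (U): U=GORO F=BYWB R=GGWR B=WRYB L=WYOR
Query: B face = WRYB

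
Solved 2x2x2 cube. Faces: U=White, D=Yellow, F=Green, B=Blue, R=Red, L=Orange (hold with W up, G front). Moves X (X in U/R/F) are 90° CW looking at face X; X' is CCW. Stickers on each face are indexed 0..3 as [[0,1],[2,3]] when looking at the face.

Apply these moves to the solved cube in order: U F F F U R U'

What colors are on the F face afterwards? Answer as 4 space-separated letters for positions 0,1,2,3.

After move 1 (U): U=WWWW F=RRGG R=BBRR B=OOBB L=GGOO
After move 2 (F): F=GRGR U=WWOG R=WBWR D=RBYY L=GYOY
After move 3 (F): F=GGRR U=WWYY R=OBGR D=WWYY L=GROB
After move 4 (F): F=RGRG U=WWBR R=YBYR D=GOYY L=GWOW
After move 5 (U): U=BWRW F=YBRG R=OOYR B=GWBB L=RGOW
After move 6 (R): R=YORO U=BBRG F=YORY D=GBYG B=WWWB
After move 7 (U'): U=BGBR F=RGRY R=YORO B=YOWB L=WWOW
Query: F face = RGRY

Answer: R G R Y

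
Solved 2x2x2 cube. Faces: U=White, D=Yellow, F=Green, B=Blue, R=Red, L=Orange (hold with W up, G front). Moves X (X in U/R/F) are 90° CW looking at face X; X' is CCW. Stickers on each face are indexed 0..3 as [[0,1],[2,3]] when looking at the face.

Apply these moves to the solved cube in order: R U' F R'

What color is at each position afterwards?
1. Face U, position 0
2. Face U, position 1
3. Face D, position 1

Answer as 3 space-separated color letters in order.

Answer: G W O

Derivation:
After move 1 (R): R=RRRR U=WGWG F=GYGY D=YBYB B=WBWB
After move 2 (U'): U=GGWW F=OOGY R=GYRR B=RRWB L=WBOO
After move 3 (F): F=GOYO U=GGOB R=WYWR D=RGYB L=WYOB
After move 4 (R'): R=YRWW U=GWOR F=GGYB D=ROYO B=BRGB
Query 1: U[0] = G
Query 2: U[1] = W
Query 3: D[1] = O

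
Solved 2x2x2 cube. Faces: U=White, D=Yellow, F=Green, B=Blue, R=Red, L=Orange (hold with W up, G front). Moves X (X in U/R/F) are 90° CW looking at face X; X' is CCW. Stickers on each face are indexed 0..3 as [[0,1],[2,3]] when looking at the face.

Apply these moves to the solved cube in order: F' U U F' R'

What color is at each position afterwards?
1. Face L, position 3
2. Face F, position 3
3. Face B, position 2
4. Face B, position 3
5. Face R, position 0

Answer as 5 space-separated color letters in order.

After move 1 (F'): F=GGGG U=WWRR R=YRYR D=OOYY L=OWOW
After move 2 (U): U=RWRW F=YRGG R=BBYR B=OWBB L=GGOW
After move 3 (U): U=RRWW F=BBGG R=OWYR B=GGBB L=YROW
After move 4 (F'): F=BGBG U=RROY R=OWOR D=RWYY L=YWOW
After move 5 (R'): R=WROO U=RBOG F=BRBY D=RGYG B=YGWB
Query 1: L[3] = W
Query 2: F[3] = Y
Query 3: B[2] = W
Query 4: B[3] = B
Query 5: R[0] = W

Answer: W Y W B W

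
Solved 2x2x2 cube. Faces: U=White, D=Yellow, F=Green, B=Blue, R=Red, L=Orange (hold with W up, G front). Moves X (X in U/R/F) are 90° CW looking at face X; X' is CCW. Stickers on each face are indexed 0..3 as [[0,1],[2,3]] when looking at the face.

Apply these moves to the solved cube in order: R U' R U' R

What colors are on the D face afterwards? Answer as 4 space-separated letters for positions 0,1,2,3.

After move 1 (R): R=RRRR U=WGWG F=GYGY D=YBYB B=WBWB
After move 2 (U'): U=GGWW F=OOGY R=GYRR B=RRWB L=WBOO
After move 3 (R): R=RGRY U=GOWY F=OBGB D=YWYR B=WRGB
After move 4 (U'): U=OYGW F=WBGB R=OBRY B=RGGB L=WROO
After move 5 (R): R=ROYB U=OBGB F=WWGR D=YGYR B=WGYB
Query: D face = YGYR

Answer: Y G Y R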